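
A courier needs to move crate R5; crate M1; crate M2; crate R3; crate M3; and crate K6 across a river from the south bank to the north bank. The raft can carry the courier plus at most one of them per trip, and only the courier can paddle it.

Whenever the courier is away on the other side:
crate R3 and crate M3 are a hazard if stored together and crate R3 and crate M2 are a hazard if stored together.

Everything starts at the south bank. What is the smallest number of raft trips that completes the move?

13

Counting alone: the courier can take at most 1 across per trip to the north bank, so moving all 6 needs at least 6 loaded trips out, with a return between consecutive ones — at least 11 crossings.
The safety rule pushes this higher. Following every safe sequence of crossings, the most of the 6 that can be at the north bank as the raft arrives there on crossing 11 is 5 — never all 6.
So no plan with fewer than 13 crossings exists, and this one achieves 13:
1. Courier goes to the north bank with crate R3.  [the south bank: crate K6, crate M1, crate M2, crate M3, crate R5 | the north bank: crate R3]
2. Courier goes back to the south bank alone.  [the south bank: crate K6, crate M1, crate M2, crate M3, crate R5 | the north bank: crate R3]
3. Courier goes to the north bank with crate R5.  [the south bank: crate K6, crate M1, crate M2, crate M3 | the north bank: crate R3, crate R5]
4. Courier goes back to the south bank alone.  [the south bank: crate K6, crate M1, crate M2, crate M3 | the north bank: crate R3, crate R5]
5. Courier goes to the north bank with crate M1.  [the south bank: crate K6, crate M2, crate M3 | the north bank: crate M1, crate R3, crate R5]
6. Courier goes back to the south bank alone.  [the south bank: crate K6, crate M2, crate M3 | the north bank: crate M1, crate R3, crate R5]
7. Courier goes to the north bank with crate M2.  [the south bank: crate K6, crate M3 | the north bank: crate M1, crate M2, crate R3, crate R5]
8. Courier goes back to the south bank with crate R3.  [the south bank: crate K6, crate M3, crate R3 | the north bank: crate M1, crate M2, crate R5]
9. Courier goes to the north bank with crate M3.  [the south bank: crate K6, crate R3 | the north bank: crate M1, crate M2, crate M3, crate R5]
10. Courier goes back to the south bank alone.  [the south bank: crate K6, crate R3 | the north bank: crate M1, crate M2, crate M3, crate R5]
11. Courier goes to the north bank with crate K6.  [the south bank: crate R3 | the north bank: crate K6, crate M1, crate M2, crate M3, crate R5]
12. Courier goes back to the south bank alone.  [the south bank: crate R3 | the north bank: crate K6, crate M1, crate M2, crate M3, crate R5]
13. Courier goes to the north bank with crate R3.  [the south bank: — | the north bank: crate K6, crate M1, crate M2, crate M3, crate R3, crate R5]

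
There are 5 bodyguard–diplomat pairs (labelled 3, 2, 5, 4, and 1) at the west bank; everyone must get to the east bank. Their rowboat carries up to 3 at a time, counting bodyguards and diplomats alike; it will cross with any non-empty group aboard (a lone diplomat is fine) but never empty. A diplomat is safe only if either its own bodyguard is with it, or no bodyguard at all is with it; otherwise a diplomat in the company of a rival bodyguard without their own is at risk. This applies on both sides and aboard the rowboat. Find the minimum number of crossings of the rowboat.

Counting alone: each trip to the east bank takes at most 3 across and each return brings at least 1 back, so after t trips out (and t−1 returns) at most 3t − (t−1) of the 10 are across; that first reaches 10 at t = 5, so at least 9 crossings are needed.
The safety rule pushes this higher. Following every safe sequence of crossings, the most of the 10 that can be at the east bank as the rowboat arrives there on crossing 9 is 9 — never all 10.
So no plan with fewer than 11 crossings exists, and this one achieves 11:
1. bodyguard 3 and diplomat 3 cross → the east bank.
2. bodyguard 3 crosses ← the west bank.
3. diplomat 2, diplomat 4, and diplomat 5 cross → the east bank.
4. diplomat 3 crosses ← the west bank.
5. bodyguard 2, bodyguard 4, and bodyguard 5 cross → the east bank.
6. bodyguard 2 and diplomat 2 cross ← the west bank.
7. bodyguard 1, bodyguard 2, and bodyguard 3 cross → the east bank.
8. diplomat 5 crosses ← the west bank.
9. diplomat 2 and diplomat 3 cross → the east bank.
10. diplomat 3 crosses ← the west bank.
11. diplomat 1, diplomat 3, and diplomat 5 cross → the east bank.

11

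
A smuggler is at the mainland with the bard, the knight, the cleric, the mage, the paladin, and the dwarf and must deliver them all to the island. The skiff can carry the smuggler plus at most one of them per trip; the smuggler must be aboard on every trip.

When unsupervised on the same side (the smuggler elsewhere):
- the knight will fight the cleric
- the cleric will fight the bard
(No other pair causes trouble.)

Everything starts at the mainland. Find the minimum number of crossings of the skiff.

13

Counting alone: the smuggler can take at most 1 across per trip to the island, so moving all 6 needs at least 6 loaded trips out, with a return between consecutive ones — at least 11 crossings.
The safety rule pushes this higher. Following every safe sequence of crossings, the most of the 6 that can be at the island as the skiff arrives there on crossing 11 is 5 — never all 6.
So no plan with fewer than 13 crossings exists, and this one achieves 13:
1. Smuggler goes to the island with the cleric.  [the mainland: the bard, the dwarf, the knight, the mage, the paladin | the island: the cleric]
2. Smuggler goes back to the mainland alone.  [the mainland: the bard, the dwarf, the knight, the mage, the paladin | the island: the cleric]
3. Smuggler goes to the island with the bard.  [the mainland: the dwarf, the knight, the mage, the paladin | the island: the bard, the cleric]
4. Smuggler goes back to the mainland with the cleric.  [the mainland: the cleric, the dwarf, the knight, the mage, the paladin | the island: the bard]
5. Smuggler goes to the island with the knight.  [the mainland: the cleric, the dwarf, the mage, the paladin | the island: the bard, the knight]
6. Smuggler goes back to the mainland alone.  [the mainland: the cleric, the dwarf, the mage, the paladin | the island: the bard, the knight]
7. Smuggler goes to the island with the mage.  [the mainland: the cleric, the dwarf, the paladin | the island: the bard, the knight, the mage]
8. Smuggler goes back to the mainland alone.  [the mainland: the cleric, the dwarf, the paladin | the island: the bard, the knight, the mage]
9. Smuggler goes to the island with the paladin.  [the mainland: the cleric, the dwarf | the island: the bard, the knight, the mage, the paladin]
10. Smuggler goes back to the mainland alone.  [the mainland: the cleric, the dwarf | the island: the bard, the knight, the mage, the paladin]
11. Smuggler goes to the island with the dwarf.  [the mainland: the cleric | the island: the bard, the dwarf, the knight, the mage, the paladin]
12. Smuggler goes back to the mainland alone.  [the mainland: the cleric | the island: the bard, the dwarf, the knight, the mage, the paladin]
13. Smuggler goes to the island with the cleric.  [the mainland: — | the island: the bard, the cleric, the dwarf, the knight, the mage, the paladin]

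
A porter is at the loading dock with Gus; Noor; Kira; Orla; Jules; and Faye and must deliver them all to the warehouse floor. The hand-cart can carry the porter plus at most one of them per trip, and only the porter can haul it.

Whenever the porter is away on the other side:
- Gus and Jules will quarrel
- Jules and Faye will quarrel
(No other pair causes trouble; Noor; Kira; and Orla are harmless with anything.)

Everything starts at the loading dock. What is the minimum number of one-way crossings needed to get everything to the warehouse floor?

Counting alone: the porter can take at most 1 across per trip to the warehouse floor, so moving all 6 needs at least 6 loaded trips out, with a return between consecutive ones — at least 11 crossings.
The safety rule pushes this higher. Following every safe sequence of crossings, the most of the 6 that can be at the warehouse floor as the hand-cart arrives there on crossing 11 is 5 — never all 6.
So no plan with fewer than 13 crossings exists, and this one achieves 13:
1. Porter goes to the warehouse floor with Jules.  [the loading dock: Faye, Gus, Kira, Noor, Orla | the warehouse floor: Jules]
2. Porter goes back to the loading dock alone.  [the loading dock: Faye, Gus, Kira, Noor, Orla | the warehouse floor: Jules]
3. Porter goes to the warehouse floor with Gus.  [the loading dock: Faye, Kira, Noor, Orla | the warehouse floor: Gus, Jules]
4. Porter goes back to the loading dock with Jules.  [the loading dock: Faye, Jules, Kira, Noor, Orla | the warehouse floor: Gus]
5. Porter goes to the warehouse floor with Faye.  [the loading dock: Jules, Kira, Noor, Orla | the warehouse floor: Faye, Gus]
6. Porter goes back to the loading dock alone.  [the loading dock: Jules, Kira, Noor, Orla | the warehouse floor: Faye, Gus]
7. Porter goes to the warehouse floor with Noor.  [the loading dock: Jules, Kira, Orla | the warehouse floor: Faye, Gus, Noor]
8. Porter goes back to the loading dock alone.  [the loading dock: Jules, Kira, Orla | the warehouse floor: Faye, Gus, Noor]
9. Porter goes to the warehouse floor with Kira.  [the loading dock: Jules, Orla | the warehouse floor: Faye, Gus, Kira, Noor]
10. Porter goes back to the loading dock alone.  [the loading dock: Jules, Orla | the warehouse floor: Faye, Gus, Kira, Noor]
11. Porter goes to the warehouse floor with Orla.  [the loading dock: Jules | the warehouse floor: Faye, Gus, Kira, Noor, Orla]
12. Porter goes back to the loading dock alone.  [the loading dock: Jules | the warehouse floor: Faye, Gus, Kira, Noor, Orla]
13. Porter goes to the warehouse floor with Jules.  [the loading dock: — | the warehouse floor: Faye, Gus, Jules, Kira, Noor, Orla]

13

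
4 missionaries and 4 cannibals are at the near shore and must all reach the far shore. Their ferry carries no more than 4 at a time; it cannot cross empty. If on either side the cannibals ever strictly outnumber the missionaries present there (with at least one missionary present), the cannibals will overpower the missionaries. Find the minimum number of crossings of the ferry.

Counting alone: each trip to the far shore takes at most 4 across and each return brings at least 1 back, so after t trips out (and t−1 returns) at most 4t − (t−1) of the 8 are across; that first reaches 8 at t = 3, so at least 5 crossings are needed.
The plan below uses exactly 5 crossings, so it is optimal:
1. 2 cannibals → the far shore.  (the near shore: 4M 2C; the far shore: 0M 2C)
2. 1 cannibal ← the near shore.  (the near shore: 4M 3C; the far shore: 0M 1C)
3. 4 missionaries → the far shore.  (the near shore: 0M 3C; the far shore: 4M 1C)
4. 1 cannibal ← the near shore.  (the near shore: 0M 4C; the far shore: 4M 0C)
5. 4 cannibals → the far shore.  (the near shore: 0M 0C; the far shore: 4M 4C)

5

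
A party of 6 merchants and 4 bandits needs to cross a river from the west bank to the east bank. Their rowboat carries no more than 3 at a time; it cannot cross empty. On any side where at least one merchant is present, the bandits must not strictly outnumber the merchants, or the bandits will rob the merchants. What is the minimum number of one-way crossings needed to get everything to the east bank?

Counting alone: each trip to the east bank takes at most 3 across and each return brings at least 1 back, so after t trips out (and t−1 returns) at most 3t − (t−1) of the 10 are across; that first reaches 10 at t = 5, so at least 9 crossings are needed.
The plan below uses exactly 9 crossings, so it is optimal:
1. 2 bandits → the east bank.  (the west bank: 6M 2B; the east bank: 0M 2B)
2. 1 bandit ← the west bank.  (the west bank: 6M 3B; the east bank: 0M 1B)
3. 3 bandits → the east bank.  (the west bank: 6M 0B; the east bank: 0M 4B)
4. 1 bandit ← the west bank.  (the west bank: 6M 1B; the east bank: 0M 3B)
5. 3 merchants → the east bank.  (the west bank: 3M 1B; the east bank: 3M 3B)
6. 1 bandit ← the west bank.  (the west bank: 3M 2B; the east bank: 3M 2B)
7. 1 merchant and 2 bandits → the east bank.  (the west bank: 2M 0B; the east bank: 4M 4B)
8. 1 bandit ← the west bank.  (the west bank: 2M 1B; the east bank: 4M 3B)
9. 2 merchants and 1 bandit → the east bank.  (the west bank: 0M 0B; the east bank: 6M 4B)

9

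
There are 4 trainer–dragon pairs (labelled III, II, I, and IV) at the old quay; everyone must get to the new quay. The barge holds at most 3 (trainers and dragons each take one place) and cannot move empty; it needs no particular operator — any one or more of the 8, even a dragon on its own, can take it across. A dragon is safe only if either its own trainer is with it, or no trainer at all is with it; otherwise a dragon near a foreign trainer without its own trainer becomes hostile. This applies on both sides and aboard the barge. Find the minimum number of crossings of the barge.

Counting alone: each trip to the new quay takes at most 3 across and each return brings at least 1 back, so after t trips out (and t−1 returns) at most 3t − (t−1) of the 8 are across; that first reaches 8 at t = 4, so at least 7 crossings are needed.
The safety rule pushes this higher. Following every safe sequence of crossings, the most of the 8 that can be at the new quay as the barge arrives there on crossing 7 is 7 — never all 8.
So no plan with fewer than 9 crossings exists, and this one achieves 9:
1. dragon III and trainer III cross → the new quay.
2. trainer III crosses ← the old quay.
3. dragon II, trainer II, and trainer III cross → the new quay.
4. dragon III and trainer III cross ← the old quay.
5. trainer I, trainer III, and trainer IV cross → the new quay.
6. dragon II crosses ← the old quay.
7. dragon II and dragon III cross → the new quay.
8. dragon III crosses ← the old quay.
9. dragon I, dragon III, and dragon IV cross → the new quay.

9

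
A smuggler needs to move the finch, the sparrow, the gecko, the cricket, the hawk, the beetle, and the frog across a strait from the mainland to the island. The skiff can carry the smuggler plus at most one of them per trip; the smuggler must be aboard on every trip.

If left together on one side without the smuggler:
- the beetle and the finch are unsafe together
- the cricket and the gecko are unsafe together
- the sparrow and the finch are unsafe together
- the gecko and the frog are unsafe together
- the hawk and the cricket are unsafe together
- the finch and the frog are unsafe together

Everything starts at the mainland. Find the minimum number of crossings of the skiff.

Whatever the first load, the items left behind include a forbidden pair without the smuggler. No opening move is safe, so no plan exists.

impossible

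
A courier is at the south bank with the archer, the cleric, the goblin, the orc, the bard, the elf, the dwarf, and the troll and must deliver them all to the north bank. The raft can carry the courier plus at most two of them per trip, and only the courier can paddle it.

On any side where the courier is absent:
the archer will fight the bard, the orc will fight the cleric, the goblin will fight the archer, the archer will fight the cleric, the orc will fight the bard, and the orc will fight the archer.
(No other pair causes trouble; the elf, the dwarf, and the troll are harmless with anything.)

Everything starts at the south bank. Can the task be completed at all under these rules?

Yes

1. Courier goes to the north bank with the archer and the orc.  [the south bank: the bard, the cleric, the dwarf, the elf, the goblin, the troll | the north bank: the archer, the orc]
2. Courier goes back to the south bank with the archer.  [the south bank: the archer, the bard, the cleric, the dwarf, the elf, the goblin, the troll | the north bank: the orc]
3. Courier goes to the north bank with the archer and the goblin.  [the south bank: the bard, the cleric, the dwarf, the elf, the troll | the north bank: the archer, the goblin, the orc]
4. Courier goes back to the south bank with the archer.  [the south bank: the archer, the bard, the cleric, the dwarf, the elf, the troll | the north bank: the goblin, the orc]
5. Courier goes to the north bank with the archer and the elf.  [the south bank: the bard, the cleric, the dwarf, the troll | the north bank: the archer, the elf, the goblin, the orc]
6. Courier goes back to the south bank with the archer.  [the south bank: the archer, the bard, the cleric, the dwarf, the troll | the north bank: the elf, the goblin, the orc]
7. Courier goes to the north bank with the archer and the dwarf.  [the south bank: the bard, the cleric, the troll | the north bank: the archer, the dwarf, the elf, the goblin, the orc]
8. Courier goes back to the south bank with the archer.  [the south bank: the archer, the bard, the cleric, the troll | the north bank: the dwarf, the elf, the goblin, the orc]
9. Courier goes to the north bank with the archer and the troll.  [the south bank: the bard, the cleric | the north bank: the archer, the dwarf, the elf, the goblin, the orc, the troll]
10. Courier goes back to the south bank with the archer.  [the south bank: the archer, the bard, the cleric | the north bank: the dwarf, the elf, the goblin, the orc, the troll]
11. Courier goes to the north bank with the bard and the cleric.  [the south bank: the archer | the north bank: the bard, the cleric, the dwarf, the elf, the goblin, the orc, the troll]
12. Courier goes back to the south bank with the orc.  [the south bank: the archer, the orc | the north bank: the bard, the cleric, the dwarf, the elf, the goblin, the troll]
13. Courier goes to the north bank with the archer and the orc.  [the south bank: — | the north bank: the archer, the bard, the cleric, the dwarf, the elf, the goblin, the orc, the troll]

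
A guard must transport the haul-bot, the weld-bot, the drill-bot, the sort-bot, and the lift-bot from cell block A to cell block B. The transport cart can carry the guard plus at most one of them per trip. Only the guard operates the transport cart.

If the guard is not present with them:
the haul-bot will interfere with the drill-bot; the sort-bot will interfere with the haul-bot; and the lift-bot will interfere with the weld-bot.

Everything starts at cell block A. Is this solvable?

No

Whatever the first load, the items left behind include a forbidden pair without the guard. No opening move is safe, so no plan exists.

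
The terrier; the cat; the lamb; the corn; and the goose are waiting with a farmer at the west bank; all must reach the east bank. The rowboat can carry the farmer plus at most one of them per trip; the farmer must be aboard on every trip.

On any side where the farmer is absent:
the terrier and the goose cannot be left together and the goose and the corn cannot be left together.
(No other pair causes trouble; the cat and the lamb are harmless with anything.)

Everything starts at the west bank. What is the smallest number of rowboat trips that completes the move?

11

Counting alone: the farmer can take at most 1 across per trip to the east bank, so moving all 5 needs at least 5 loaded trips out, with a return between consecutive ones — at least 9 crossings.
The safety rule pushes this higher. Following every safe sequence of crossings, the most of the 5 that can be at the east bank as the rowboat arrives there on crossing 9 is 4 — never all 5.
So no plan with fewer than 11 crossings exists, and this one achieves 11:
1. Farmer goes to the east bank with the goose.
2. Farmer goes back to the west bank alone.
3. Farmer goes to the east bank with the terrier.
4. Farmer goes back to the west bank with the goose.
5. Farmer goes to the east bank with the corn.
6. Farmer goes back to the west bank alone.
7. Farmer goes to the east bank with the cat.
8. Farmer goes back to the west bank alone.
9. Farmer goes to the east bank with the lamb.
10. Farmer goes back to the west bank alone.
11. Farmer goes to the east bank with the goose.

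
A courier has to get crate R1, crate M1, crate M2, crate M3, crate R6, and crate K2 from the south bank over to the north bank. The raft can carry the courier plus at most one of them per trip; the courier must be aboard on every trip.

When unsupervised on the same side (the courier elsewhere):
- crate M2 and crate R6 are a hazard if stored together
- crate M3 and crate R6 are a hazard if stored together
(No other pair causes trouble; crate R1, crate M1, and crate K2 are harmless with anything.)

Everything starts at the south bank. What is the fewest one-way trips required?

13

Counting alone: the courier can take at most 1 across per trip to the north bank, so moving all 6 needs at least 6 loaded trips out, with a return between consecutive ones — at least 11 crossings.
The safety rule pushes this higher. Following every safe sequence of crossings, the most of the 6 that can be at the north bank as the raft arrives there on crossing 11 is 5 — never all 6.
So no plan with fewer than 13 crossings exists, and this one achieves 13:
1. Courier goes to the north bank with crate R6.
2. Courier goes back to the south bank alone.
3. Courier goes to the north bank with crate R1.
4. Courier goes back to the south bank alone.
5. Courier goes to the north bank with crate M1.
6. Courier goes back to the south bank alone.
7. Courier goes to the north bank with crate M2.
8. Courier goes back to the south bank with crate R6.
9. Courier goes to the north bank with crate M3.
10. Courier goes back to the south bank alone.
11. Courier goes to the north bank with crate K2.
12. Courier goes back to the south bank alone.
13. Courier goes to the north bank with crate R6.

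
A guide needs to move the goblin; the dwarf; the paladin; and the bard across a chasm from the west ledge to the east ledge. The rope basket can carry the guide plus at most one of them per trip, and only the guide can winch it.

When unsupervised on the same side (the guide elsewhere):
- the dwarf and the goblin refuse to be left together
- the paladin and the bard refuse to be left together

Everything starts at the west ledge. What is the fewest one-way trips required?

Whatever the first load, the items left behind include a forbidden pair without the guide. No opening move is safe, so no plan exists.

impossible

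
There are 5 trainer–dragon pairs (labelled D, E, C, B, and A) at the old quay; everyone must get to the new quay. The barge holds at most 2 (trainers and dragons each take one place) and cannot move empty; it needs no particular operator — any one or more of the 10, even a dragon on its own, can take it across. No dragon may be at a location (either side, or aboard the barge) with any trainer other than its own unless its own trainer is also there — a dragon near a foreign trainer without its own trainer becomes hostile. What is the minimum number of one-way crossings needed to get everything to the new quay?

impossible

Following every safe sequence of crossings from the start, the most of the 10 that can be at the new quay as the barge arrives there on crossings 1, 3, 5, 7 is 2, 3, 4, 5 respectively; the best ever achieved is 5 of 10.
From crossing 9 on, no configuration arises that was not already reachable earlier: only 82 distinct safe configurations (who is on which side, and where the barge is) can ever be reached, none of them has everyone across, and every continuation just revisits them. So no valid plan exists.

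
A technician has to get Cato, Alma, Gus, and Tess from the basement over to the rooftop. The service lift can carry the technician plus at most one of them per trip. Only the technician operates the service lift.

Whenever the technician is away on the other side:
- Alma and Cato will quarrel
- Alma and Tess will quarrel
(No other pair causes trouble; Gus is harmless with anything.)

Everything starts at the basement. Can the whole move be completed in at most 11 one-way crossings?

Yes

Yes — this plan uses 9 crossings (≤ 11):
1. Technician goes to the rooftop with Alma.  [the basement: Cato, Gus, Tess | the rooftop: Alma]
2. Technician goes back to the basement alone.  [the basement: Cato, Gus, Tess | the rooftop: Alma]
3. Technician goes to the rooftop with Cato.  [the basement: Gus, Tess | the rooftop: Alma, Cato]
4. Technician goes back to the basement with Alma.  [the basement: Alma, Gus, Tess | the rooftop: Cato]
5. Technician goes to the rooftop with Tess.  [the basement: Alma, Gus | the rooftop: Cato, Tess]
6. Technician goes back to the basement alone.  [the basement: Alma, Gus | the rooftop: Cato, Tess]
7. Technician goes to the rooftop with Gus.  [the basement: Alma | the rooftop: Cato, Gus, Tess]
8. Technician goes back to the basement alone.  [the basement: Alma | the rooftop: Cato, Gus, Tess]
9. Technician goes to the rooftop with Alma.  [the basement: — | the rooftop: Alma, Cato, Gus, Tess]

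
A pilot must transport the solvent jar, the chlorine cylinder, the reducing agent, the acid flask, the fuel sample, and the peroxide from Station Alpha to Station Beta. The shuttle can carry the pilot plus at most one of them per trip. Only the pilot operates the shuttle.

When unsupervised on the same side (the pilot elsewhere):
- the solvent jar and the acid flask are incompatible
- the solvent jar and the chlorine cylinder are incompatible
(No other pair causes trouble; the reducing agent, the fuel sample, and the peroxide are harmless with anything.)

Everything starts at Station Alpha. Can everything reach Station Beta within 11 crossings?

No

Counting alone: the pilot can take at most 1 across per trip to Station Beta, so moving all 6 needs at least 6 loaded trips out, with a return between consecutive ones — at least 11 crossings.
The safety rule pushes this higher. Following every safe sequence of crossings, the most of the 6 that can be at Station Beta as the shuttle arrives there on crossing 11 is 5 — never all 6.
So the move cannot be finished within 11 crossings. (The shortest complete plan takes 13:)
1. Pilot goes to Station Beta with the solvent jar.
2. Pilot goes back to Station Alpha alone.
3. Pilot goes to Station Beta with the chlorine cylinder.
4. Pilot goes back to Station Alpha with the solvent jar.
5. Pilot goes to Station Beta with the acid flask.
6. Pilot goes back to Station Alpha alone.
7. Pilot goes to Station Beta with the reducing agent.
8. Pilot goes back to Station Alpha alone.
9. Pilot goes to Station Beta with the fuel sample.
10. Pilot goes back to Station Alpha alone.
11. Pilot goes to Station Beta with the peroxide.
12. Pilot goes back to Station Alpha alone.
13. Pilot goes to Station Beta with the solvent jar.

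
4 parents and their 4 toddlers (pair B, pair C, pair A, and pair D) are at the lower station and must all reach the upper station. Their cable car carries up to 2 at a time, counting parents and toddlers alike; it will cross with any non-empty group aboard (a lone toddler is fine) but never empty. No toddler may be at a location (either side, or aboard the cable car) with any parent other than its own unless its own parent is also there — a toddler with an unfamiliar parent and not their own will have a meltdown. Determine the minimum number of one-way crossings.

impossible

Following every safe sequence of crossings from the start, the most of the 8 that can be at the upper station as the cable car arrives there on crossings 1, 3, 5 is 2, 3, 4 respectively; the best ever achieved is 4 of 8.
From crossing 7 on, no configuration arises that was not already reachable earlier: only 44 distinct safe configurations (who is on which side, and where the cable car is) can ever be reached, none of them has everyone across, and every continuation just revisits them. So no valid plan exists.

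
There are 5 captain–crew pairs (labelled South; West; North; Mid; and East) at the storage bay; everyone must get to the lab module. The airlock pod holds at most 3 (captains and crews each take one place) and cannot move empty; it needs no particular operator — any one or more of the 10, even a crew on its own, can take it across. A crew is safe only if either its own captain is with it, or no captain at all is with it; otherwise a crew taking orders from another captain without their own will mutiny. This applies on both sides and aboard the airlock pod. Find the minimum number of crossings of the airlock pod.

Counting alone: each trip to the lab module takes at most 3 across and each return brings at least 1 back, so after t trips out (and t−1 returns) at most 3t − (t−1) of the 10 are across; that first reaches 10 at t = 5, so at least 9 crossings are needed.
The safety rule pushes this higher. Following every safe sequence of crossings, the most of the 10 that can be at the lab module as the airlock pod arrives there on crossing 9 is 9 — never all 10.
So no plan with fewer than 11 crossings exists, and this one achieves 11:
1. captain South and crew South cross → the lab module.
2. captain South crosses ← the storage bay.
3. crew Mid, crew North, and crew West cross → the lab module.
4. crew South crosses ← the storage bay.
5. captain Mid, captain North, and captain West cross → the lab module.
6. captain West and crew West cross ← the storage bay.
7. captain East, captain South, and captain West cross → the lab module.
8. crew North crosses ← the storage bay.
9. crew South and crew West cross → the lab module.
10. crew South crosses ← the storage bay.
11. crew East, crew North, and crew South cross → the lab module.

11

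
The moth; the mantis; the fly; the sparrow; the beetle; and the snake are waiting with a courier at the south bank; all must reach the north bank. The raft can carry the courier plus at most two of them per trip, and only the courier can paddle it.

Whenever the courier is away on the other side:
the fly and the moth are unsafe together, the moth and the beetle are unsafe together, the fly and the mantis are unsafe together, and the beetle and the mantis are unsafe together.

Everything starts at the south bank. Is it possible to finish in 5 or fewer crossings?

Yes

Yes — this plan uses 5 crossings (≤ 5):
1. Courier goes to the north bank with the mantis and the moth.  [the south bank: the beetle, the fly, the snake, the sparrow | the north bank: the mantis, the moth]
2. Courier goes back to the south bank alone.  [the south bank: the beetle, the fly, the snake, the sparrow | the north bank: the mantis, the moth]
3. Courier goes to the north bank with the snake and the sparrow.  [the south bank: the beetle, the fly | the north bank: the mantis, the moth, the snake, the sparrow]
4. Courier goes back to the south bank alone.  [the south bank: the beetle, the fly | the north bank: the mantis, the moth, the snake, the sparrow]
5. Courier goes to the north bank with the beetle and the fly.  [the south bank: — | the north bank: the beetle, the fly, the mantis, the moth, the snake, the sparrow]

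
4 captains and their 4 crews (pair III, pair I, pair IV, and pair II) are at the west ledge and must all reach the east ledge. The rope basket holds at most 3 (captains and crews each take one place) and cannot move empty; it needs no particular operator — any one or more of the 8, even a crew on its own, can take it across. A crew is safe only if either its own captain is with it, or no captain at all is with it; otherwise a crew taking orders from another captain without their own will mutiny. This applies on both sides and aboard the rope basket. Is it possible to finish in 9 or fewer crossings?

Yes — this plan uses 9 crossings (≤ 9):
1. captain III and crew III cross → the east ledge.
2. captain III crosses ← the west ledge.
3. captain I, captain III, and crew I cross → the east ledge.
4. captain III and crew III cross ← the west ledge.
5. captain II, captain III, and captain IV cross → the east ledge.
6. crew I crosses ← the west ledge.
7. crew I and crew III cross → the east ledge.
8. crew III crosses ← the west ledge.
9. crew II, crew III, and crew IV cross → the east ledge.

Yes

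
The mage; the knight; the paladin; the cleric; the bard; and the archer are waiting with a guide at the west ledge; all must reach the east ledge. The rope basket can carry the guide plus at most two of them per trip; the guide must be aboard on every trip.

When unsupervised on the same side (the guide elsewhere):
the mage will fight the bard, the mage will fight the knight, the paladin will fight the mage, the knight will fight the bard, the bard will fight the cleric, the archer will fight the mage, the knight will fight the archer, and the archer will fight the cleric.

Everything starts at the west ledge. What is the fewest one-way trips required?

impossible

Whatever the first load, the items left behind include a forbidden pair without the guide. No opening move is safe, so no plan exists.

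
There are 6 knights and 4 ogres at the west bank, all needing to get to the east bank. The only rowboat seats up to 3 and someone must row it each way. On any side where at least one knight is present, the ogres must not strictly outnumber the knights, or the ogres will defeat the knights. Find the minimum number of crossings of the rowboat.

9

Counting alone: each trip to the east bank takes at most 3 across and each return brings at least 1 back, so after t trips out (and t−1 returns) at most 3t − (t−1) of the 10 are across; that first reaches 10 at t = 5, so at least 9 crossings are needed.
The plan below uses exactly 9 crossings, so it is optimal:
1. 2 ogres → the east bank.  (the west bank: 6K 2O; the east bank: 0K 2O)
2. 1 ogre ← the west bank.  (the west bank: 6K 3O; the east bank: 0K 1O)
3. 3 ogres → the east bank.  (the west bank: 6K 0O; the east bank: 0K 4O)
4. 1 ogre ← the west bank.  (the west bank: 6K 1O; the east bank: 0K 3O)
5. 3 knights → the east bank.  (the west bank: 3K 1O; the east bank: 3K 3O)
6. 1 ogre ← the west bank.  (the west bank: 3K 2O; the east bank: 3K 2O)
7. 1 knight and 2 ogres → the east bank.  (the west bank: 2K 0O; the east bank: 4K 4O)
8. 1 ogre ← the west bank.  (the west bank: 2K 1O; the east bank: 4K 3O)
9. 2 knights and 1 ogre → the east bank.  (the west bank: 0K 0O; the east bank: 6K 4O)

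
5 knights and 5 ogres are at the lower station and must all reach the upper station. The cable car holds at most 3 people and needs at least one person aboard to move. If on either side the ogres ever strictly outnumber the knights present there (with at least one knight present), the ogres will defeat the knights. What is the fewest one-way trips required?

Counting alone: each trip to the upper station takes at most 3 across and each return brings at least 1 back, so after t trips out (and t−1 returns) at most 3t − (t−1) of the 10 are across; that first reaches 10 at t = 5, so at least 9 crossings are needed.
The safety rule pushes this higher. Following every safe sequence of crossings, the most of the 10 that can be at the upper station as the cable car arrives there on crossing 9 is 9 — never all 10.
So no plan with fewer than 11 crossings exists, and this one achieves 11:
1. 2 ogres → the upper station.  (the lower station: 5K 3O; the upper station: 0K 2O)
2. 1 ogre ← the lower station.  (the lower station: 5K 4O; the upper station: 0K 1O)
3. 3 ogres → the upper station.  (the lower station: 5K 1O; the upper station: 0K 4O)
4. 1 ogre ← the lower station.  (the lower station: 5K 2O; the upper station: 0K 3O)
5. 3 knights → the upper station.  (the lower station: 2K 2O; the upper station: 3K 3O)
6. 1 knight and 1 ogre ← the lower station.  (the lower station: 3K 3O; the upper station: 2K 2O)
7. 3 knights → the upper station.  (the lower station: 0K 3O; the upper station: 5K 2O)
8. 1 ogre ← the lower station.  (the lower station: 0K 4O; the upper station: 5K 1O)
9. 2 ogres → the upper station.  (the lower station: 0K 2O; the upper station: 5K 3O)
10. 1 ogre ← the lower station.  (the lower station: 0K 3O; the upper station: 5K 2O)
11. 3 ogres → the upper station.  (the lower station: 0K 0O; the upper station: 5K 5O)

11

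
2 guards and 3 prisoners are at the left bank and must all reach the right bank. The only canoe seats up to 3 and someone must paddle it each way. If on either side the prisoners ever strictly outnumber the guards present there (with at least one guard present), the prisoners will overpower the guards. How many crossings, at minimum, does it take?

impossible

The prisoners already outnumber the guards at the left bank before anyone moves, so the starting position itself is disallowed.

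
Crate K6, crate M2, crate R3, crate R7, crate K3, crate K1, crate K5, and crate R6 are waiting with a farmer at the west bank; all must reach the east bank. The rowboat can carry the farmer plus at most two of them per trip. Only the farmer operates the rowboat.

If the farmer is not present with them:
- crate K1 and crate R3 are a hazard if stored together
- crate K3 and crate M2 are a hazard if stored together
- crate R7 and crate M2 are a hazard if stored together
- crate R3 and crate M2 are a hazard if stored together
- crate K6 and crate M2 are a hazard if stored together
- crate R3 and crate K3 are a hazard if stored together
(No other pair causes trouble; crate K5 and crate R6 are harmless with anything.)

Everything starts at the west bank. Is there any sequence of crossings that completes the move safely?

Yes

1. Farmer goes to the east bank with crate M2 and crate R3.  [the west bank: crate K1, crate K3, crate K5, crate K6, crate R6, crate R7 | the east bank: crate M2, crate R3]
2. Farmer goes back to the west bank with crate M2.  [the west bank: crate K1, crate K3, crate K5, crate K6, crate M2, crate R6, crate R7 | the east bank: crate R3]
3. Farmer goes to the east bank with crate K6 and crate M2.  [the west bank: crate K1, crate K3, crate K5, crate R6, crate R7 | the east bank: crate K6, crate M2, crate R3]
4. Farmer goes back to the west bank with crate M2.  [the west bank: crate K1, crate K3, crate K5, crate M2, crate R6, crate R7 | the east bank: crate K6, crate R3]
5. Farmer goes to the east bank with crate M2 and crate R7.  [the west bank: crate K1, crate K3, crate K5, crate R6 | the east bank: crate K6, crate M2, crate R3, crate R7]
6. Farmer goes back to the west bank with crate M2.  [the west bank: crate K1, crate K3, crate K5, crate M2, crate R6 | the east bank: crate K6, crate R3, crate R7]
7. Farmer goes to the east bank with crate K5 and crate M2.  [the west bank: crate K1, crate K3, crate R6 | the east bank: crate K5, crate K6, crate M2, crate R3, crate R7]
8. Farmer goes back to the west bank with crate M2.  [the west bank: crate K1, crate K3, crate M2, crate R6 | the east bank: crate K5, crate K6, crate R3, crate R7]
9. Farmer goes to the east bank with crate M2 and crate R6.  [the west bank: crate K1, crate K3 | the east bank: crate K5, crate K6, crate M2, crate R3, crate R6, crate R7]
10. Farmer goes back to the west bank with crate M2.  [the west bank: crate K1, crate K3, crate M2 | the east bank: crate K5, crate K6, crate R3, crate R6, crate R7]
11. Farmer goes to the east bank with crate K1 and crate K3.  [the west bank: crate M2 | the east bank: crate K1, crate K3, crate K5, crate K6, crate R3, crate R6, crate R7]
12. Farmer goes back to the west bank with crate R3.  [the west bank: crate M2, crate R3 | the east bank: crate K1, crate K3, crate K5, crate K6, crate R6, crate R7]
13. Farmer goes to the east bank with crate M2 and crate R3.  [the west bank: — | the east bank: crate K1, crate K3, crate K5, crate K6, crate M2, crate R3, crate R6, crate R7]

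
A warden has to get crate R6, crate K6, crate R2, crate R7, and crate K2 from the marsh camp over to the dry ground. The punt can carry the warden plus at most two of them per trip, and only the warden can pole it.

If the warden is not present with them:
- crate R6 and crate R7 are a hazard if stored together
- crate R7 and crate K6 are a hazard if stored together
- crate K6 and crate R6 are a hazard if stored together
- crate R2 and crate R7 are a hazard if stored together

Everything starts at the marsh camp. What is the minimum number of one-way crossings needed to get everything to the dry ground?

Counting alone: the warden can take at most 2 across per trip to the dry ground, so moving all 5 needs at least 3 loaded trips out, with a return between consecutive ones — at least 5 crossings.
The safety rule pushes this higher. Following every safe sequence of crossings, the most of the 5 that can be at the dry ground as the punt arrives there on crossing 5 is 4 — never all 5.
So no plan with fewer than 7 crossings exists, and this one achieves 7:
1. Warden goes to the dry ground with crate R6 and crate R7.
2. Warden goes back to the marsh camp with crate R6.
3. Warden goes to the dry ground with crate R2 and crate R6.
4. Warden goes back to the marsh camp with crate R7.
5. Warden goes to the dry ground with crate K2 and crate K6.
6. Warden goes back to the marsh camp with crate R6.
7. Warden goes to the dry ground with crate R6 and crate R7.

7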